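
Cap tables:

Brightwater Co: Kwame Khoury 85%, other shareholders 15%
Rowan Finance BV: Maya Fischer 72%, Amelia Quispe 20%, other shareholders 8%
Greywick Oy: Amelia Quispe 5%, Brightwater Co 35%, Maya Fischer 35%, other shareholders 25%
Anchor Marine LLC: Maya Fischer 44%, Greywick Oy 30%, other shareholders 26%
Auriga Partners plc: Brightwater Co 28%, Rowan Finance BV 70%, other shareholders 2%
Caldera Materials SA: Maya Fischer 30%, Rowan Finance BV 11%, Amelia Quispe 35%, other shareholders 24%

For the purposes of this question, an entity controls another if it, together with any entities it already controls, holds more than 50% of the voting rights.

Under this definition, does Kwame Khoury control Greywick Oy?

Kwame holds 85% of Brightwater, so Kwame controls Brightwater.
In Greywick, Kwame's side holds only 35%, not > 50%.
So Kwame does not control Greywick.

No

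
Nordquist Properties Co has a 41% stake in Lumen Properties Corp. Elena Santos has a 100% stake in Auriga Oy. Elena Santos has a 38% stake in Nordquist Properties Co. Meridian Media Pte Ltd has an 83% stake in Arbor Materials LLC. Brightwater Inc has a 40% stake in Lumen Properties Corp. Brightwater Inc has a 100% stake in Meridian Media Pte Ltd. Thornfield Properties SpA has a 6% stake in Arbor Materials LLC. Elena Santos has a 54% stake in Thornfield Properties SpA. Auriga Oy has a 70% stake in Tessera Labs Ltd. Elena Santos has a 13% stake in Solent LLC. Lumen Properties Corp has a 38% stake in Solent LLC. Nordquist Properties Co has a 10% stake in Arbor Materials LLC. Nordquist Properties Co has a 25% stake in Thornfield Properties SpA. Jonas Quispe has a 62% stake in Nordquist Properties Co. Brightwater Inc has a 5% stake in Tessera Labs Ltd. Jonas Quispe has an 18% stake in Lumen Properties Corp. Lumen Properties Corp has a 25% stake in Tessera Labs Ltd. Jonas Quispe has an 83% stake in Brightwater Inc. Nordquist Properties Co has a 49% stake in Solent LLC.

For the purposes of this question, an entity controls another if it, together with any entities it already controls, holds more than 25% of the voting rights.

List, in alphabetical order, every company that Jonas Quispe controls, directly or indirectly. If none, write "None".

Arbor Materials LLC, Brightwater Inc, Lumen Properties Corp, Meridian Media Pte Ltd, Nordquist Properties Co, Solent LLC, Tessera Labs Ltd

Jonas holds 62% of Nordquist, so Jonas controls Nordquist.
Jonas holds 83% of Brightwater, so Jonas controls Brightwater.
Nordquist and Jonas and Brightwater together hold 41% + 18% + 40% = 99% of Lumen, so Jonas controls Lumen.
Brightwater and Lumen together hold 5% + 25% = 30% of Tessera, so Jonas controls Tessera.
Brightwater holds 100% of Meridian, so Jonas controls Meridian.
Nordquist and Lumen together hold 49% + 38% = 87% of Solent, so Jonas controls Solent.
Meridian and Nordquist together hold 83% + 10% = 93% of Arbor, so Jonas controls Arbor.
No other company's threshold is met.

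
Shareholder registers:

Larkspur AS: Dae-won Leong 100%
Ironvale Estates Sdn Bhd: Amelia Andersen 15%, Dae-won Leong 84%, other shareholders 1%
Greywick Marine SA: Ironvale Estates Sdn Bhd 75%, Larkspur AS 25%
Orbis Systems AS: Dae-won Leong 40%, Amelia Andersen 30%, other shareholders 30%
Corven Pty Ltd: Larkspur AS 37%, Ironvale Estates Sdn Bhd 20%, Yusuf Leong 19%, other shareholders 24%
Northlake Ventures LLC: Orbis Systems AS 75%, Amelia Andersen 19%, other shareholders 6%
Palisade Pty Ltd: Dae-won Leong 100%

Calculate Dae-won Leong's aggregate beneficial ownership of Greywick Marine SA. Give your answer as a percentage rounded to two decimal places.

Dae-won reaches Greywick along 2 paths.
Via Ironvale: 84% × 75% = 63%.
Via Larkspur: 100% × 25% = 25%.
Total: 63% + 25% = 88%.
Rounded: 88.00%.

88.00%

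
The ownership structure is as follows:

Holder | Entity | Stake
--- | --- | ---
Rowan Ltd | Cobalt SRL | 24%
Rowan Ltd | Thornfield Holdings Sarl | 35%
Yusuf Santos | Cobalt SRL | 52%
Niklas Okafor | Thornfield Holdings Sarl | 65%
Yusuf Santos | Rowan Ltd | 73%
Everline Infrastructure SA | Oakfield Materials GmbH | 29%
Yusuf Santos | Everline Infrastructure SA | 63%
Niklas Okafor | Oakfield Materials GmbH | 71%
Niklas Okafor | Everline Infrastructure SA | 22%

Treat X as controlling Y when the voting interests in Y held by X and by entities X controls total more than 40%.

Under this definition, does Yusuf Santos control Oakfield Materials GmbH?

Yusuf holds 73% of Rowan, so Yusuf controls Rowan.
Yusuf holds 63% of Everline, so Yusuf controls Everline.
Rowan and Yusuf together hold 24% + 52% = 76% of Cobalt, so Yusuf controls Cobalt.
In Oakfield, Yusuf's side holds only 29%, not > 40%.
So Yusuf does not control Oakfield.

No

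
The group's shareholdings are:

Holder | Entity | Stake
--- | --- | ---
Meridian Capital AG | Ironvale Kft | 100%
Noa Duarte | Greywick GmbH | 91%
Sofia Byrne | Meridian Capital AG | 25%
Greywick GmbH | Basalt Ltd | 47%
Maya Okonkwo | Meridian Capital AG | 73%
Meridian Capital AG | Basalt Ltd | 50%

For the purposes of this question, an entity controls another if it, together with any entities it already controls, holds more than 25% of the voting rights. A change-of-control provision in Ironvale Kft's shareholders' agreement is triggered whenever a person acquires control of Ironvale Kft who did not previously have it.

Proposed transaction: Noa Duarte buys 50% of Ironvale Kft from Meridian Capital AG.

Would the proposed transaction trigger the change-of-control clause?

The purchase adds only to Noa's holdings (Meridian's stake shrinks), so Noa is the only person who could newly come to control Ironvale.
Noa holds 91% of Greywick, so Noa controls Greywick.
Greywick holds 47% of Basalt, so Noa controls Basalt.
Neither Noa nor any entity Noa controls holds any voting interest in Ironvale.
So before the transaction, Noa does not control Ironvale.
After the purchase, Noa holds 50% of Ironvale directly, and Meridian's stake falls to 50%.
Noa holds 50% of Ironvale, so Noa controls Ironvale.
Noa did not control Ironvale before and does after, so the clause is triggered.

Yes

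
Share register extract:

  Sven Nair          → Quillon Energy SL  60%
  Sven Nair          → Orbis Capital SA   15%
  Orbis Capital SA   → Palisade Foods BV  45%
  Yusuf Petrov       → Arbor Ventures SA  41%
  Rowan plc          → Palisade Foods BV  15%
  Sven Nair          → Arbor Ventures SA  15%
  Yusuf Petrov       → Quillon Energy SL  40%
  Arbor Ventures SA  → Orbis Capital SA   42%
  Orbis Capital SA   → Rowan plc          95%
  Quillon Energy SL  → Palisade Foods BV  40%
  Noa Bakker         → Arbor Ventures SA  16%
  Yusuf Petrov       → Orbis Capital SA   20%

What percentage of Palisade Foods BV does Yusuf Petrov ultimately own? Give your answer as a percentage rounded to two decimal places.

38.05%

Yusuf reaches Palisade along 5 paths.
Via Arbor → Orbis: 41% × 42% × 45% = 7.749%.
Via Orbis: 20% × 45% = 9%.
Via Quillon: 40% × 40% = 16%.
Via Arbor → Orbis → Rowan: 41% × 42% × 95% × 15% = 2.45385%.
Via Orbis → Rowan: 20% × 95% × 15% = 2.85%.
Total: 7.749% + 9% + 16% + 2.45385% + 2.85% = 38.05285%.
Rounded: 38.05%.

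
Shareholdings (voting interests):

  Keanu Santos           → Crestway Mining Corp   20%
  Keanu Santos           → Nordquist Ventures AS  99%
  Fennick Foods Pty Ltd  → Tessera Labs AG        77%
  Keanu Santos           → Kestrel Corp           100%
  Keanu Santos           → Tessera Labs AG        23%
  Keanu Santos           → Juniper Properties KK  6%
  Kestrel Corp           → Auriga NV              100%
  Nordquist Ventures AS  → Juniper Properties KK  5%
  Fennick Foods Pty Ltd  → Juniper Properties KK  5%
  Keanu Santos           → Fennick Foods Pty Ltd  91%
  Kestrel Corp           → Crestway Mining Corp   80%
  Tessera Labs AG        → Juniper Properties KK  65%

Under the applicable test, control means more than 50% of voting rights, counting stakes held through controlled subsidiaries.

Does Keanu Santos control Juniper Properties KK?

Keanu holds 91% of Fennick, so Keanu controls Fennick.
Fennick and Keanu together hold 77% + 23% = 100% of Tessera, so Keanu controls Tessera.
Keanu holds 99% of Nordquist, so Keanu controls Nordquist.
Tessera and Fennick and Nordquist and Keanu together hold 65% + 5% + 5% + 6% = 81% of Juniper, so Keanu controls Juniper.

Yes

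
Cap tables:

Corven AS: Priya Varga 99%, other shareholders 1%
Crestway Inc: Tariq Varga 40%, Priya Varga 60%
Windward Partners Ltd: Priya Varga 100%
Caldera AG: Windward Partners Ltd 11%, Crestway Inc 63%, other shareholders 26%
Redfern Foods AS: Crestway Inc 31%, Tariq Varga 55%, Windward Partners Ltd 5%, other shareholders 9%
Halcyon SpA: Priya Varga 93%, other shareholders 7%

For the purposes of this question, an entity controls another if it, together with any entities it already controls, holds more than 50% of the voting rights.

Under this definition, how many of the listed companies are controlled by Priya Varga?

5

Priya holds 99% of Corven, so Priya controls Corven.
Priya holds 60% of Crestway, so Priya controls Crestway.
Priya holds 100% of Windward, so Priya controls Windward.
Windward and Crestway together hold 11% + 63% = 74% of Caldera, so Priya controls Caldera.
Priya holds 93% of Halcyon, so Priya controls Halcyon.
No other company's threshold is met.
Priya controls 5 companies.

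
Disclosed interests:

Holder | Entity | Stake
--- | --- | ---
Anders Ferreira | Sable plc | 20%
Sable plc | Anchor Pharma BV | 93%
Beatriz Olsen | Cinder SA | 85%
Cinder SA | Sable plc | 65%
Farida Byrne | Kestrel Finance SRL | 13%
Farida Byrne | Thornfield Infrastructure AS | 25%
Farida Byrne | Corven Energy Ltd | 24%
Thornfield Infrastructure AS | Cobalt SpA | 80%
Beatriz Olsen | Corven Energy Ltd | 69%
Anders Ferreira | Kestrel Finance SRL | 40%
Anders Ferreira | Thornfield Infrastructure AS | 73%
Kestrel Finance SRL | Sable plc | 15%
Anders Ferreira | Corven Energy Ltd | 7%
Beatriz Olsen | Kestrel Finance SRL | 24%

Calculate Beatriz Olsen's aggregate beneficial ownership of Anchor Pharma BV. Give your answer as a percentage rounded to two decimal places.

54.73%

Beatriz reaches Anchor along 2 paths.
Via Kestrel → Sable: 24% × 15% × 93% = 3.348%.
Via Cinder → Sable: 85% × 65% × 93% = 51.3825%.
Total: 3.348% + 51.3825% = 54.7305%.
Rounded: 54.73%.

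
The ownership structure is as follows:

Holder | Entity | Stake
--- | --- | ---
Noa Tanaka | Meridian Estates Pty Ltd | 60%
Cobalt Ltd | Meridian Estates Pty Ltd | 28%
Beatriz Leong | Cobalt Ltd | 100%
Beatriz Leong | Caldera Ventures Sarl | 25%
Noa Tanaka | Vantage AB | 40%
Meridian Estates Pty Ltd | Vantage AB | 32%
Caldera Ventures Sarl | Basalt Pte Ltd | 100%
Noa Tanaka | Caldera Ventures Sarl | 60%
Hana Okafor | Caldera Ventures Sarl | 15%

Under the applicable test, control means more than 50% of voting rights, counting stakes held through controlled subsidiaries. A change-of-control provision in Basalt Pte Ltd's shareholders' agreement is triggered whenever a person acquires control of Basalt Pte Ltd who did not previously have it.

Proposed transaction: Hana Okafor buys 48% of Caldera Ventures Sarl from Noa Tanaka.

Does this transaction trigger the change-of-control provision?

The purchase adds only to Hana's holdings (Noa's stake shrinks), so Hana is the only person who could newly come to control Basalt.
Hana's largest direct stake is 15% in Caldera, which does not meet the threshold, so Hana controls no company.
Neither Hana nor any entity Hana controls holds any voting interest in Basalt.
So before the transaction, Hana does not control Basalt.
After the purchase, Hana's direct stake in Caldera rises to 15% + 48% = 63%, and Noa's stake falls to 12%.
Hana holds 63% of Caldera, so Hana controls Caldera.
Caldera holds 100% of Basalt, so Hana controls Basalt.
Hana did not control Basalt before and does after, so the clause is triggered.

Yes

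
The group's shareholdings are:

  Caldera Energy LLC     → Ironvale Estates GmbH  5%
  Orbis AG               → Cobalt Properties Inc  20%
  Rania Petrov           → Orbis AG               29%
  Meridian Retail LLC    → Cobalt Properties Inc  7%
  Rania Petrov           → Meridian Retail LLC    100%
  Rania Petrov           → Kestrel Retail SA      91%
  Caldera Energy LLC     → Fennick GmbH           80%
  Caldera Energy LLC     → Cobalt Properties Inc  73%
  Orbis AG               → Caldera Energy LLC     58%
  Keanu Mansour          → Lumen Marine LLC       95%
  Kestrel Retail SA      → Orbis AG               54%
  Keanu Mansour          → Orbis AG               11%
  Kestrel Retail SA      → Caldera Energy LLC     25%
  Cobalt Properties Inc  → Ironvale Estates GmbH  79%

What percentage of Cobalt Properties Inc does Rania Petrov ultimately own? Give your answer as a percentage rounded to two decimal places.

Rania reaches Cobalt along 6 paths.
Via Meridian: 100% × 7% = 7%.
Via Kestrel → Orbis: 91% × 54% × 20% = 9.828%.
Via Orbis: 29% × 20% = 5.8%.
Via Kestrel → Caldera: 91% × 25% × 73% = 16.6075%.
Via Kestrel → Orbis → Caldera: 91% × 54% × 58% × 73% = 20.805876%.
Via Orbis → Caldera: 29% × 58% × 73% = 12.2786%.
Total: 7% + 9.828% + 5.8% + 16.6075% + 20.805876% + 12.2786% = 72.319976%.
Rounded: 72.32%.

72.32%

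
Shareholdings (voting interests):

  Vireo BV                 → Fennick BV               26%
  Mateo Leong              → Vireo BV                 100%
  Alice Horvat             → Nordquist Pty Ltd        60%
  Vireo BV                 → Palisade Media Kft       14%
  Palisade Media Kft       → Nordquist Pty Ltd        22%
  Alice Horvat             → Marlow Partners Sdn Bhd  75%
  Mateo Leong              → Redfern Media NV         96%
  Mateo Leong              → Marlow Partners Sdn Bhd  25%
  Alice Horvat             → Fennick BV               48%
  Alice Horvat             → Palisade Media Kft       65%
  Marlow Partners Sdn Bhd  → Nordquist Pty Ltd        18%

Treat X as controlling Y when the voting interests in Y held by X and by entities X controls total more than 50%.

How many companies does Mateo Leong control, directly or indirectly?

Mateo holds 100% of Vireo, so Mateo controls Vireo.
Mateo holds 96% of Redfern, so Mateo controls Redfern.
No other company's threshold is met.
Mateo controls 2 companies.

2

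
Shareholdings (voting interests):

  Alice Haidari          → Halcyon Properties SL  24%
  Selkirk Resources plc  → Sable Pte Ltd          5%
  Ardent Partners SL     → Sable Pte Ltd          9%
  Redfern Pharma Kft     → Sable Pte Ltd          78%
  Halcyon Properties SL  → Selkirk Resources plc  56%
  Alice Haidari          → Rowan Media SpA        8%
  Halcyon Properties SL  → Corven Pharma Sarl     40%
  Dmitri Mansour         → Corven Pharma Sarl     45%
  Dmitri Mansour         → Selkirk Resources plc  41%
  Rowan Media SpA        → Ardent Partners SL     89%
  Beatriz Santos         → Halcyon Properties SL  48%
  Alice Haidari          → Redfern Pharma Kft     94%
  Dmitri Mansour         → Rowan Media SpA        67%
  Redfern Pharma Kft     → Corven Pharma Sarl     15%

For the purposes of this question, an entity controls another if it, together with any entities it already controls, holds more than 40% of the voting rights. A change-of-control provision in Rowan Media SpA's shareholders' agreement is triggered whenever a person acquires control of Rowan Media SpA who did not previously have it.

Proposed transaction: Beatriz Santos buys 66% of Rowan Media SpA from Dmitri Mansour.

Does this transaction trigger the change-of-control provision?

The purchase adds only to Beatriz's holdings (Dmitri's stake shrinks), so Beatriz is the only person who could newly come to control Rowan.
Beatriz holds 48% of Halcyon, so Beatriz controls Halcyon.
Halcyon holds 56% of Selkirk, so Beatriz controls Selkirk.
Neither Beatriz nor any entity Beatriz controls holds any voting interest in Rowan.
So before the transaction, Beatriz does not control Rowan.
After the purchase, Beatriz holds 66% of Rowan directly, and Dmitri's stake falls to 1%.
Beatriz holds 66% of Rowan, so Beatriz controls Rowan.
Beatriz did not control Rowan before and does after, so the clause is triggered.

Yes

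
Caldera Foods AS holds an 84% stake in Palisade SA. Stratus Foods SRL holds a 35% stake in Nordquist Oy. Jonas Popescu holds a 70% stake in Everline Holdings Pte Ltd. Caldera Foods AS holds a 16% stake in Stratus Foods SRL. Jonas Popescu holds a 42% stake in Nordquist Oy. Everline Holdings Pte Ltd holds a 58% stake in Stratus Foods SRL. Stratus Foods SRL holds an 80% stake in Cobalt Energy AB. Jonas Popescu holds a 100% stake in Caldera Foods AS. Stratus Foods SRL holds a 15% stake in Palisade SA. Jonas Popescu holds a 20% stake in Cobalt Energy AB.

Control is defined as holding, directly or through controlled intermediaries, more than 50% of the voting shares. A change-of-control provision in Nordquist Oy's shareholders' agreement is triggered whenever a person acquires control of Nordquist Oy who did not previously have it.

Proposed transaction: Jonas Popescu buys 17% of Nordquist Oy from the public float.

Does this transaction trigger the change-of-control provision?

No

The purchase changes only Jonas's holdings, so Jonas is the only person who could newly come to control Nordquist.
Jonas holds 100% of Caldera, so Jonas controls Caldera.
Jonas holds 70% of Everline, so Jonas controls Everline.
Everline and Caldera together hold 58% + 16% = 74% of Stratus, so Jonas controls Stratus.
Stratus and Jonas together hold 35% + 42% = 77% of Nordquist, so Jonas controls Nordquist.
So Jonas already controls Nordquist before the transaction.
After the purchase, Jonas's direct stake in Nordquist rises to 42% + 17% = 59%.
Jonas controlled Nordquist already, so this is not a new person acquiring control; every other person's position is unchanged or reduced.
No new person acquires control, so the clause is not triggered.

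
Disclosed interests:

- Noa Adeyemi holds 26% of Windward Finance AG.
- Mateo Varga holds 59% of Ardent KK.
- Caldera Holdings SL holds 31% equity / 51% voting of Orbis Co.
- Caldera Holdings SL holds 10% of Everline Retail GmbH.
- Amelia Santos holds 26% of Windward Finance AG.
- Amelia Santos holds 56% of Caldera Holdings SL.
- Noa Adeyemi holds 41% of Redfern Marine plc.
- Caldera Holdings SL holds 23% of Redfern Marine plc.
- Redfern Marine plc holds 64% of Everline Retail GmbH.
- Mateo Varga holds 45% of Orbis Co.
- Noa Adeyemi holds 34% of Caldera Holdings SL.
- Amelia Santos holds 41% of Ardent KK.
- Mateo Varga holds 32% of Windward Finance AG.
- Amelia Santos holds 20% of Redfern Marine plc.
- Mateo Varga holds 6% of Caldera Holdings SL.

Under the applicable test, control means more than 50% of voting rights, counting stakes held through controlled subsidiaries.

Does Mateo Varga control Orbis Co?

Mateo holds 59% of Ardent, so Mateo controls Ardent.
In Orbis, Mateo's side holds only 45%, not > 50%.
So Mateo does not control Orbis.

No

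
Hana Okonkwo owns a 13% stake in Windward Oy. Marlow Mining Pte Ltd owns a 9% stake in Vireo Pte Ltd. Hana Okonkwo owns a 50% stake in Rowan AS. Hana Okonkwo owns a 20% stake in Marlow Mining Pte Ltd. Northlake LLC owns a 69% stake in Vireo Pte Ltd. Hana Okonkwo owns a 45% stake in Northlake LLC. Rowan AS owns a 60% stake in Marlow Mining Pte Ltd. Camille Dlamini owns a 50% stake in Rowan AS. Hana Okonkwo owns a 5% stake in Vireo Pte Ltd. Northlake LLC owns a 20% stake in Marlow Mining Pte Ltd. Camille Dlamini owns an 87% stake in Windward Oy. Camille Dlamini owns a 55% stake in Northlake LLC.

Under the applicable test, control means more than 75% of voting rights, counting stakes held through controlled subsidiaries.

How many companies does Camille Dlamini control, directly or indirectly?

1

Camille holds 87% of Windward, so Camille controls Windward.
No other company's threshold is met.
Camille controls 1 company.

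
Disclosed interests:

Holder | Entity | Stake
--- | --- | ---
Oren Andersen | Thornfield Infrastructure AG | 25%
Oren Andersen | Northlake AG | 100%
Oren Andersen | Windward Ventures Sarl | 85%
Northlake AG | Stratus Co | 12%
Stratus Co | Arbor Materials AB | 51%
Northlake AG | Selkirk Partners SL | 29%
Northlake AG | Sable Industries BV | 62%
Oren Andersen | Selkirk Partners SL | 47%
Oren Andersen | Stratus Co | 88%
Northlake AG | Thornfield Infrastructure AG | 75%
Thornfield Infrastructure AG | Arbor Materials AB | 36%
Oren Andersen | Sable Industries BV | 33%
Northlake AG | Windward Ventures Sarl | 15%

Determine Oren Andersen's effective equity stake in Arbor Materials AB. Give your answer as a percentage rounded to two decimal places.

87.00%

Oren reaches Arbor along 4 paths.
Via Thornfield: 25% × 36% = 9%.
Via Northlake → Thornfield: 100% × 75% × 36% = 27%.
Via Stratus: 88% × 51% = 44.88%.
Via Northlake → Stratus: 100% × 12% × 51% = 6.12%.
Total: 9% + 27% + 44.88% + 6.12% = 87%.
Rounded: 87.00%.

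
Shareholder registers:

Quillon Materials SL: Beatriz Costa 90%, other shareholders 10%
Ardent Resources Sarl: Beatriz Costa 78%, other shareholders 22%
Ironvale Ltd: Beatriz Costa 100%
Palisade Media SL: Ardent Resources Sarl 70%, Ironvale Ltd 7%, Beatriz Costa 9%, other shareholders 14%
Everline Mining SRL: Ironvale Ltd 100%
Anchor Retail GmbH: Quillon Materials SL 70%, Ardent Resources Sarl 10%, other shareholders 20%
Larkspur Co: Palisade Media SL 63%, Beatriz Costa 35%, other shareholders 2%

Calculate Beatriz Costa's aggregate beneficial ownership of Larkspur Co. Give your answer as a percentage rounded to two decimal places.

79.48%

Beatriz reaches Larkspur along 4 paths.
Via Ardent → Palisade: 78% × 70% × 63% = 34.398%.
Via Ironvale → Palisade: 100% × 7% × 63% = 4.41%.
Via Palisade: 9% × 63% = 5.67%.
Direct stake: 35% = 35%.
Total: 34.398% + 4.41% + 5.67% + 35% = 79.478%.
Rounded: 79.48%.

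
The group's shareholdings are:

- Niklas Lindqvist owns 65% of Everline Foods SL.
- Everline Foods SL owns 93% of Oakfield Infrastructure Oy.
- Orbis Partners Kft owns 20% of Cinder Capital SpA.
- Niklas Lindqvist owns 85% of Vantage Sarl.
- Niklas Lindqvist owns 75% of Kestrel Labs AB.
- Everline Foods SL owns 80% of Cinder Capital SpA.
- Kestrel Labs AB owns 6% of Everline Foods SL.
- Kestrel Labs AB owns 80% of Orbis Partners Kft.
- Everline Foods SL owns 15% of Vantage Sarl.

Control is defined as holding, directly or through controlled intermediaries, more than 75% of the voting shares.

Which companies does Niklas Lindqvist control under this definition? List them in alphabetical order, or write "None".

Vantage Sarl

Niklas holds 85% of Vantage, so Niklas controls Vantage.
No other company's threshold is met.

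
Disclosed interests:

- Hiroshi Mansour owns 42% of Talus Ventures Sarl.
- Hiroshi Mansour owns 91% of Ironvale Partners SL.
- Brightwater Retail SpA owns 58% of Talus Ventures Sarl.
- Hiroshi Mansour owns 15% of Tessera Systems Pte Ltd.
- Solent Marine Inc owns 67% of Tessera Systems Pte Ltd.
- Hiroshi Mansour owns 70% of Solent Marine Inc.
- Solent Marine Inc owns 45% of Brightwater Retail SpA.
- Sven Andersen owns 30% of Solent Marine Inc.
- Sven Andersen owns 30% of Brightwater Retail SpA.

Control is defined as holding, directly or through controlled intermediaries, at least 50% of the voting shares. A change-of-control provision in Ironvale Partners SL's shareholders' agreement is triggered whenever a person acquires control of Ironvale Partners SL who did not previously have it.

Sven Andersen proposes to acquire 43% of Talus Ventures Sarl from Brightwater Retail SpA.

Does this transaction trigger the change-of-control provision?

No

The purchase adds only to Sven's holdings (Brightwater's stake shrinks), so Sven is the only person who could newly come to control Ironvale.
Sven's largest direct stake is 30% in Solent, which does not meet the threshold, so Sven controls no company.
Neither Sven nor any entity Sven controls holds any voting interest in Ironvale.
So before the transaction, Sven does not control Ironvale.
After the purchase, Sven holds 43% of Talus directly, and Brightwater's stake falls to 15%.
Sven's side now holds 43% of Talus, not ≥ 50%, so Sven still does not control Talus.
After the transaction, neither Sven nor any entity Sven controls holds a voting interest in Ironvale, so Sven still does not control it.
No new person acquires control, so the clause is not triggered.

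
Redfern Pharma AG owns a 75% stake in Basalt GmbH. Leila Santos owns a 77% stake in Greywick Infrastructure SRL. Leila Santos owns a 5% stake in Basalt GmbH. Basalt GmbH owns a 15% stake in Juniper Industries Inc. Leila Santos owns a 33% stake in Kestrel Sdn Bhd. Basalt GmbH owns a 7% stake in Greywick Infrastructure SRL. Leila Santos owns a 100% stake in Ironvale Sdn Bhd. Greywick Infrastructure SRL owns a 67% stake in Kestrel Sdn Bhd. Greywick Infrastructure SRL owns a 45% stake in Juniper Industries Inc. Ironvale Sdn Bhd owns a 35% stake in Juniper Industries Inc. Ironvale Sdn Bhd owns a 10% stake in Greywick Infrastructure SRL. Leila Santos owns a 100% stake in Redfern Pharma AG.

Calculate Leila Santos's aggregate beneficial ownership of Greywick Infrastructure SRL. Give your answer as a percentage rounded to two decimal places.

92.60%

Leila reaches Greywick along 4 paths.
Direct stake: 77% = 77%.
Via Basalt: 5% × 7% = 0.35%.
Via Redfern → Basalt: 100% × 75% × 7% = 5.25%.
Via Ironvale: 100% × 10% = 10%.
Total: 77% + 0.35% + 5.25% + 10% = 92.6%.
Rounded: 92.60%.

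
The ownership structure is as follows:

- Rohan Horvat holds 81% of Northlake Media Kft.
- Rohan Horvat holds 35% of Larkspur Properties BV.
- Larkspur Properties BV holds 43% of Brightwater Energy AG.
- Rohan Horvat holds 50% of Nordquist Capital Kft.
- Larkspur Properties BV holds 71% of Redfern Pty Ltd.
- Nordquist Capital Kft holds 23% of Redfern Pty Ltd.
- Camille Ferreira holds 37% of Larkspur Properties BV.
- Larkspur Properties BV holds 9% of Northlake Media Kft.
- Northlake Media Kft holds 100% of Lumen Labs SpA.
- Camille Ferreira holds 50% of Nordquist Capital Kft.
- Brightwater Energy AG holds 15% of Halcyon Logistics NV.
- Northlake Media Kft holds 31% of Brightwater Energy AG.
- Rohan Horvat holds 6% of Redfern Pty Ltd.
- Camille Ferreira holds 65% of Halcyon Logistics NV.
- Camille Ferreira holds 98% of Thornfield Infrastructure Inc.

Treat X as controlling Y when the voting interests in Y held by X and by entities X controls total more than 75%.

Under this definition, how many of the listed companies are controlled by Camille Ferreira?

Camille holds 98% of Thornfield, so Camille controls Thornfield.
No other company's threshold is met.
Camille controls 1 company.

1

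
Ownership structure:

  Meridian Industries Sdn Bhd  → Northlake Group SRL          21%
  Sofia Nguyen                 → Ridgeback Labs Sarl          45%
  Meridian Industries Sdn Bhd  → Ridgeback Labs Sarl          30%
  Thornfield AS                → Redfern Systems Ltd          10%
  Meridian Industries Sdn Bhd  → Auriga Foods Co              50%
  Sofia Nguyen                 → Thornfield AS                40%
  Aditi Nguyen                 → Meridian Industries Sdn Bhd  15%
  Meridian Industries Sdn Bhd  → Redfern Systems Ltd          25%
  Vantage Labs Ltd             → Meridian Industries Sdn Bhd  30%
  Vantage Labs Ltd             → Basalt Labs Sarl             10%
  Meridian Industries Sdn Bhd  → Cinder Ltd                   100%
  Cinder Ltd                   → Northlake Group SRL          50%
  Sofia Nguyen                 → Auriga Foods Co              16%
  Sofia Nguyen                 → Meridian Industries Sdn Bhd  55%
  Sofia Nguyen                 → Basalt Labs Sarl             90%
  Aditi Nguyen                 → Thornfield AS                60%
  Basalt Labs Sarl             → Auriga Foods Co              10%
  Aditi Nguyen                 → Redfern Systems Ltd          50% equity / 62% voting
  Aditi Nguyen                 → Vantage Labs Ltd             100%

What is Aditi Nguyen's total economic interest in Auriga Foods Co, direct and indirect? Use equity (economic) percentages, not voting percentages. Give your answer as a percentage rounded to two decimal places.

23.50%

Aditi reaches Auriga along 3 paths.
Via Meridian: 15% × 50% = 7.5%.
Via Vantage → Meridian: 100% × 30% × 50% = 15%.
Via Vantage → Basalt: 100% × 10% × 10% = 1%.
Total: 7.5% + 15% + 1% = 23.5%.
Rounded: 23.50%.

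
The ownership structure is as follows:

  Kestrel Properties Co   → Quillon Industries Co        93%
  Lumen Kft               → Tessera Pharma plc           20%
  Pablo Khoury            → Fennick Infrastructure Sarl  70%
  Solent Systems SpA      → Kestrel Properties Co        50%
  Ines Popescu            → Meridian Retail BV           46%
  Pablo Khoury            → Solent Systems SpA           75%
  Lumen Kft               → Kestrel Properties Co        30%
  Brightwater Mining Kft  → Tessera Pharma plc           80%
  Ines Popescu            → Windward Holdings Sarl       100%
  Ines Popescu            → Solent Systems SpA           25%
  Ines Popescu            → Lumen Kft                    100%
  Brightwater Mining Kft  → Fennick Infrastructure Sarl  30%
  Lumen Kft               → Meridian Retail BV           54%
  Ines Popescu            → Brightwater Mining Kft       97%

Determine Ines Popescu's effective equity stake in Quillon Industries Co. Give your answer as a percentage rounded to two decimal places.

39.53%

Ines reaches Quillon along 2 paths.
Via Solent → Kestrel: 25% × 50% × 93% = 11.625%.
Via Lumen → Kestrel: 100% × 30% × 93% = 27.9%.
Total: 11.625% + 27.9% = 39.525%.
Rounded: 39.53%.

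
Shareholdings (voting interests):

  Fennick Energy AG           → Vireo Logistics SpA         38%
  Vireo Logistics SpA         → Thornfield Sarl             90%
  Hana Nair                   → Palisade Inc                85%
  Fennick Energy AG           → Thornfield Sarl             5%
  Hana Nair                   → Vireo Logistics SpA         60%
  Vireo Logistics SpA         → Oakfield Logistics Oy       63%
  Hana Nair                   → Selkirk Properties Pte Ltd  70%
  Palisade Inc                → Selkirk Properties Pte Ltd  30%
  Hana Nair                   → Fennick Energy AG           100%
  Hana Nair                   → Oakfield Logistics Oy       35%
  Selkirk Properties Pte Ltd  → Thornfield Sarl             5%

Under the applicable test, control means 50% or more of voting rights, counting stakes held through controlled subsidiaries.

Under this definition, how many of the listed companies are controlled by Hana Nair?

Hana holds 100% of Fennick, so Hana controls Fennick.
Hana holds 85% of Palisade, so Hana controls Palisade.
Hana and Palisade together hold 70% + 30% = 100% of Selkirk, so Hana controls Selkirk.
Hana and Fennick together hold 60% + 38% = 98% of Vireo, so Hana controls Vireo.
Selkirk and Vireo and Fennick together hold 5% + 90% + 5% = 100% of Thornfield, so Hana controls Thornfield.
Vireo and Hana together hold 63% + 35% = 98% of Oakfield, so Hana controls Oakfield.
Hana controls 6 companies.

6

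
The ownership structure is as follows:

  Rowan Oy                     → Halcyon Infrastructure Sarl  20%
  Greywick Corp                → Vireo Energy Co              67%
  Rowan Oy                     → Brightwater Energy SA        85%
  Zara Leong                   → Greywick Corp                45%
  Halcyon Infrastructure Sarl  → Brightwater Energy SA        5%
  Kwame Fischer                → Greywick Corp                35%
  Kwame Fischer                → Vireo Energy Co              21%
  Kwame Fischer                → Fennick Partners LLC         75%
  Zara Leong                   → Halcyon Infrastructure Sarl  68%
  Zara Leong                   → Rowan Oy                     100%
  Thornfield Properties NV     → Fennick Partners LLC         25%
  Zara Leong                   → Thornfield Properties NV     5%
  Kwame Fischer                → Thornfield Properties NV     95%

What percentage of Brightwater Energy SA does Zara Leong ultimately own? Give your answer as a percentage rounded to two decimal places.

89.40%

Zara reaches Brightwater along 3 paths.
Via Rowan: 100% × 85% = 85%.
Via Halcyon: 68% × 5% = 3.4%.
Via Rowan → Halcyon: 100% × 20% × 5% = 1%.
Total: 85% + 3.4% + 1% = 89.4%.
Rounded: 89.40%.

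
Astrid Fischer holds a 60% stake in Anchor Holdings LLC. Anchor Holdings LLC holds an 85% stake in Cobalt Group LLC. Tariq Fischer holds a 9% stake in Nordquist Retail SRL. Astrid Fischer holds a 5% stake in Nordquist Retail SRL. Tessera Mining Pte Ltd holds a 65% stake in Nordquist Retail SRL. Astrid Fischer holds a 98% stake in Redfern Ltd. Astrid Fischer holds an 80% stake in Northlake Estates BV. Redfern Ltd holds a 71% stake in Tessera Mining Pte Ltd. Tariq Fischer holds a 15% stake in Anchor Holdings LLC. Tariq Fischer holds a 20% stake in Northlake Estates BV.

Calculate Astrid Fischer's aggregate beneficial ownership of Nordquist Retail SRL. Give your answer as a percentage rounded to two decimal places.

50.23%

Astrid reaches Nordquist along 2 paths.
Via Redfern → Tessera: 98% × 71% × 65% = 45.227%.
Direct stake: 5% = 5%.
Total: 45.227% + 5% = 50.227%.
Rounded: 50.23%.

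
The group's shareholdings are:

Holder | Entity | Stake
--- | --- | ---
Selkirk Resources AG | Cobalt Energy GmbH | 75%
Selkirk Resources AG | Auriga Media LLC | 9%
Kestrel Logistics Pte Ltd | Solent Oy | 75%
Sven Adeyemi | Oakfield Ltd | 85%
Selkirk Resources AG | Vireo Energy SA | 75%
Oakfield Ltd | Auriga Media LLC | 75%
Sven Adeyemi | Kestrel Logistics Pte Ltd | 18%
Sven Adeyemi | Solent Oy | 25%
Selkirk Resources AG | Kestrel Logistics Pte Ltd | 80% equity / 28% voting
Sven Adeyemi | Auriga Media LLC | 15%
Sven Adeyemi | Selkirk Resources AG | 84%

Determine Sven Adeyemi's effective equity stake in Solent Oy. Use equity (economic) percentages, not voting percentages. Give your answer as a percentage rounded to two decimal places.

88.90%

Sven reaches Solent along 3 paths.
Via Kestrel: 18% × 75% = 13.5%.
Via Selkirk → Kestrel: 84% × 80% × 75% = 50.4%.
Direct stake: 25% = 25%.
Total: 13.5% + 50.4% + 25% = 88.9%.
Rounded: 88.90%.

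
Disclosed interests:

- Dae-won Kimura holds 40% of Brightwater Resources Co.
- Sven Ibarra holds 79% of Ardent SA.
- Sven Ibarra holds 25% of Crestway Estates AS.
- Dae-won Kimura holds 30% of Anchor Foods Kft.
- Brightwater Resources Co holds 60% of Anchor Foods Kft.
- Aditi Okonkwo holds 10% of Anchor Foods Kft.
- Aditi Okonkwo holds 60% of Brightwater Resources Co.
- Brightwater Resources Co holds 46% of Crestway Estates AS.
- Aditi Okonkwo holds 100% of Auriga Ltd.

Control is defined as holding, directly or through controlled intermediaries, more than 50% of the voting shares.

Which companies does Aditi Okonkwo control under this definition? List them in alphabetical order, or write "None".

Aditi holds 60% of Brightwater, so Aditi controls Brightwater.
Aditi holds 100% of Auriga, so Aditi controls Auriga.
Aditi and Brightwater together hold 10% + 60% = 70% of Anchor, so Aditi controls Anchor.
No other company's threshold is met.

Anchor Foods Kft, Auriga Ltd, Brightwater Resources Co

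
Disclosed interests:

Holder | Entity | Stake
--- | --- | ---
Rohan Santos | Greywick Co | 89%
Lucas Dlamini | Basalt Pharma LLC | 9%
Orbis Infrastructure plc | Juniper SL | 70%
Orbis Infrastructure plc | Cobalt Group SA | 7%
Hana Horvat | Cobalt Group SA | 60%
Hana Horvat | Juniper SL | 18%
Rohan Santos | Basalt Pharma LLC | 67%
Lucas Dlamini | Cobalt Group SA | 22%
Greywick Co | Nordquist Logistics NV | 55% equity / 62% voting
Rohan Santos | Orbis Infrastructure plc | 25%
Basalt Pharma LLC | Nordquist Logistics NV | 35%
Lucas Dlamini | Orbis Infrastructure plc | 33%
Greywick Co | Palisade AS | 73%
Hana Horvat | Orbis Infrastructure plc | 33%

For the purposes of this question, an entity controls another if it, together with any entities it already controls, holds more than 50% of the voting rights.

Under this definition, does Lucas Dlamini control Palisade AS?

No

Lucas's largest direct stake is 33% in Orbis, which does not meet the threshold, so Lucas controls no company.
Neither Lucas nor any entity Lucas controls holds any voting interest in Palisade.
So Lucas does not control Palisade.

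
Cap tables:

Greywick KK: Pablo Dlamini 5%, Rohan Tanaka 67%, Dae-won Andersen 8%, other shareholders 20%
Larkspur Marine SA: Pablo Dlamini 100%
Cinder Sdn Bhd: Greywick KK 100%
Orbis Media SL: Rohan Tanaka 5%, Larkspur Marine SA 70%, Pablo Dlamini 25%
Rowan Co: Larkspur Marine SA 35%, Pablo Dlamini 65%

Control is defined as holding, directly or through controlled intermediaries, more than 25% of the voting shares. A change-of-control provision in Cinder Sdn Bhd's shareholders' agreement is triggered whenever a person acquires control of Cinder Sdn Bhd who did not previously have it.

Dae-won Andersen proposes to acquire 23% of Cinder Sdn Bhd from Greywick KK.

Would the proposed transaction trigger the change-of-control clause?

The purchase adds only to Dae-won's holdings (Greywick's stake shrinks), so Dae-won is the only person who could newly come to control Cinder.
Dae-won's largest direct stake is 8% in Greywick, which does not meet the threshold, so Dae-won controls no company.
Neither Dae-won nor any entity Dae-won controls holds any voting interest in Cinder.
So before the transaction, Dae-won does not control Cinder.
After the purchase, Dae-won holds 23% of Cinder directly, and Greywick's stake falls to 77%.
After the transaction, Dae-won's side holds 23% of Cinder, not > 25%, so Dae-won still does not control Cinder.
No new person acquires control, so the clause is not triggered.

No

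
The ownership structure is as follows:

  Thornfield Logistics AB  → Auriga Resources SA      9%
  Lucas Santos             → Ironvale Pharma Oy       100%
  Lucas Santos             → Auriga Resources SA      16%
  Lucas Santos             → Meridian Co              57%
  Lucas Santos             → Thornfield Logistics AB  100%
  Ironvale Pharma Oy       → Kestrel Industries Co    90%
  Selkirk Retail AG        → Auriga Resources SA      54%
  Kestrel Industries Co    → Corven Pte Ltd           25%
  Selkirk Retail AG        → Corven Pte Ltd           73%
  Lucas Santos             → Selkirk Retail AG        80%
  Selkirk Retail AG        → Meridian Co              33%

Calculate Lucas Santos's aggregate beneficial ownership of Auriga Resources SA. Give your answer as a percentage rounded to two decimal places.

Lucas reaches Auriga along 3 paths.
Via Selkirk: 80% × 54% = 43.2%.
Direct stake: 16% = 16%.
Via Thornfield: 100% × 9% = 9%.
Total: 43.2% + 16% + 9% = 68.2%.
Rounded: 68.20%.

68.20%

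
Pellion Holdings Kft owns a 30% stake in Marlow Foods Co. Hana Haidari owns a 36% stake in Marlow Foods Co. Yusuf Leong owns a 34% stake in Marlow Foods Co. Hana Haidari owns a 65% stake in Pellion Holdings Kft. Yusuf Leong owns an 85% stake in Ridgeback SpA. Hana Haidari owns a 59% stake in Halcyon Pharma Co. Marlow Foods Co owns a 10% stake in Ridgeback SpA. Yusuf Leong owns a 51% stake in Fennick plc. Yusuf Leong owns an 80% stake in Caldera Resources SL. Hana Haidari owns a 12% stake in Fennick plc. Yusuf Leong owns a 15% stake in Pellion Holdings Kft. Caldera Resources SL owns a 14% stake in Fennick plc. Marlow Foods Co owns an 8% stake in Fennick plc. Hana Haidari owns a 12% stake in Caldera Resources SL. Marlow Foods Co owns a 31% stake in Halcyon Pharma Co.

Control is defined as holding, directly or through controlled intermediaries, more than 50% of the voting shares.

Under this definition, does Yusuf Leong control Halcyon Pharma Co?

No

Yusuf holds 80% of Caldera, so Yusuf controls Caldera.
Yusuf holds 85% of Ridgeback, so Yusuf controls Ridgeback.
Yusuf and Caldera together hold 51% + 14% = 65% of Fennick, so Yusuf controls Fennick.
Neither Yusuf nor any entity Yusuf controls holds any voting interest in Halcyon.
So Yusuf does not control Halcyon.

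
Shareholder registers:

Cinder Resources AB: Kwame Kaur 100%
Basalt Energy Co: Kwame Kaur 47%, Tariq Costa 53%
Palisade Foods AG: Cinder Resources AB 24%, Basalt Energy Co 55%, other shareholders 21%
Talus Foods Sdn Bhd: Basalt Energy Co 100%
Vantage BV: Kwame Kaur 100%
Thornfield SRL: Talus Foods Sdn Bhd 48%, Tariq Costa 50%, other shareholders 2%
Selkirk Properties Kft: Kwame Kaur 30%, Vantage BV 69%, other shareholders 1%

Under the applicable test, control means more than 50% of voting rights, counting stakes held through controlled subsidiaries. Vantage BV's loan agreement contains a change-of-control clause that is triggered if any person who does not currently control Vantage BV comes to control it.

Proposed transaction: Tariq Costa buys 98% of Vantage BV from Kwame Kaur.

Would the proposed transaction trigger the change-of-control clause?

The purchase adds only to Tariq's holdings (Kwame's stake shrinks), so Tariq is the only person who could newly come to control Vantage.
Tariq holds 53% of Basalt, so Tariq controls Basalt.
Basalt holds 55% of Palisade, so Tariq controls Palisade.
Basalt holds 100% of Talus, so Tariq controls Talus.
Talus and Tariq together hold 48% + 50% = 98% of Thornfield, so Tariq controls Thornfield.
Neither Tariq nor any entity Tariq controls holds any voting interest in Vantage.
So before the transaction, Tariq does not control Vantage.
After the purchase, Tariq holds 98% of Vantage directly, and Kwame's stake falls to 2%.
Tariq holds 98% of Vantage, so Tariq controls Vantage.
Tariq did not control Vantage before and does after, so the clause is triggered.

Yes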